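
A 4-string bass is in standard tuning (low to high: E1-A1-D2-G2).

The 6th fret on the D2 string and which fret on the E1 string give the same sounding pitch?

16

D2 at fret 6 is D2 + 6 semitones = G#2.
The open E1 string is 10 semitones below the open D2, so the same pitch on the E1 string lies at fret 6 + 10 = 16.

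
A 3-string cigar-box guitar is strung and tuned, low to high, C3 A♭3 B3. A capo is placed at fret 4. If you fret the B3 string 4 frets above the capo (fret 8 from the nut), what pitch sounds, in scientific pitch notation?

G4

The capo raises the open B3 by 4 semitones to E♭4; fretting 4 more gives B3 + 4 + 4 = B3 + 8 semitones = G4.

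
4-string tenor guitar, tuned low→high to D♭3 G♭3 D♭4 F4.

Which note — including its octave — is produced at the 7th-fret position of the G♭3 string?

G♭3 is MIDI 54. Adding 7 gives 61, which is D♭4.

D♭4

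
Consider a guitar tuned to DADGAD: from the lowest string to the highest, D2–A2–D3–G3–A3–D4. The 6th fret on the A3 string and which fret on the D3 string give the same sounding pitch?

13

Fret 6 on A3 is MIDI 57 + 6 = 63 (D#4). On the D3 string (open MIDI 50), that pitch is 63 − 50 = fret 13.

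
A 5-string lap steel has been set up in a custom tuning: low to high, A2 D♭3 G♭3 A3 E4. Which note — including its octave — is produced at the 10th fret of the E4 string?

The open E4 string plus 10 semitones: E–F–Gb–G–…–C–Db–D.
The walk passes from B into C once, so the octave number goes from 4 to 5.

D5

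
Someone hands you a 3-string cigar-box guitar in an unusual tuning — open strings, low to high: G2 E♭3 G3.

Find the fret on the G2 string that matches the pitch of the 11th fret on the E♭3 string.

E♭3 at fret 11 is E♭3 + 11 semitones = D4.
The open G2 string is 8 semitones below the open E♭3, so the same pitch on the G2 string lies at fret 11 + 8 = 19.

19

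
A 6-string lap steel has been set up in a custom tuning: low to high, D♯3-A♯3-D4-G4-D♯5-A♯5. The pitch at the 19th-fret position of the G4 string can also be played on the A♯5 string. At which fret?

4

Fret 19 on G4 is MIDI 67 + 19 = 86 (D6). On the A♯5 string (open MIDI 82), that pitch is 86 − 82 = fret 4.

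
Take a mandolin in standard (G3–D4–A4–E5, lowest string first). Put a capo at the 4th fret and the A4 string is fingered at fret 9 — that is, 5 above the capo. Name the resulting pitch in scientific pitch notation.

F#5

The capo raises the open A4 by 4 semitones to C#5; fretting 5 more gives A4 + 4 + 5 = A4 + 9 semitones = F#5.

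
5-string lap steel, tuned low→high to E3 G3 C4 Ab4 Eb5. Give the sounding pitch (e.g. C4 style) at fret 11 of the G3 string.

Gb4

The open G3 string plus 11 semitones: G–Ab–A–Bb–…–E–F–Gb.
The walk passes from B into C once, so the octave number goes from 3 to 4.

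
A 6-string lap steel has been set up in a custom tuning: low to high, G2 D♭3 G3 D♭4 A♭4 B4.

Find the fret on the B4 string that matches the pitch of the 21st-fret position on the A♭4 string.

18

A♭4 at fret 21 is A♭4 + 21 semitones = F6.
The open B4 string is 3 semitones above the open A♭4, so the same pitch on the B4 string lies at fret 21 − 3 = 18.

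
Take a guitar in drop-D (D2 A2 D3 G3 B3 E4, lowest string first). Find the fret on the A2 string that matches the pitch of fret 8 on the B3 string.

B3 at fret 8 is B3 + 8 semitones = G4.
The open A2 string is 14 semitones below the open B3, so the same pitch on the A2 string lies at fret 8 + 14 = 22.

22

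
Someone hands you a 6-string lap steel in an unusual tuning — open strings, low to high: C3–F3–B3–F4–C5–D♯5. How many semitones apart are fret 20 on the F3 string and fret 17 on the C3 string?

F3 at fret 20 → C♯5 (MIDI 73); C3 at fret 17 → F4 (MIDI 65).
73 − 65 = 8, so the two pitches are 8 semitones apart, with C♯5 the higher.

8 semitones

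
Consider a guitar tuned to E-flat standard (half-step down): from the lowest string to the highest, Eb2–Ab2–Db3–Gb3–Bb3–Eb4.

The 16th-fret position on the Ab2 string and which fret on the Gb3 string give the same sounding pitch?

6

Fret 16 on Ab2 is MIDI 44 + 16 = 60 (C4). On the Gb3 string (open MIDI 54), that pitch is 60 − 54 = fret 6.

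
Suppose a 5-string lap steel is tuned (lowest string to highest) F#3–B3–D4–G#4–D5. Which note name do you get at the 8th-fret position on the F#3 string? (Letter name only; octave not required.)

D

The open F#3 string plus 8 semitones: F#–G–G#–A–A#–B–C–C#–D.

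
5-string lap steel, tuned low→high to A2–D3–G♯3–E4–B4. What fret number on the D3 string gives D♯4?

D♯4 is 13 semitones above the open D3 (D–D#–E–F–…–C#–D–D#), so it sits at fret 13.

13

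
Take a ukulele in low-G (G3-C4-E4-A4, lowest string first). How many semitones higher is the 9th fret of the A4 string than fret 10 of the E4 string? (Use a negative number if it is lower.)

A4 at fret 9 → F#5 (MIDI 78); E4 at fret 10 → D5 (MIDI 74).
78 − 74 = 4, so the two pitches are 4 semitones apart.

4 semitones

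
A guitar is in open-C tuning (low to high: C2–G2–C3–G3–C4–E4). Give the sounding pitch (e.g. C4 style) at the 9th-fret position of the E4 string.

Each fret is one semitone, so E4 + 9 = C#5.
(Equivalently spelled Db5.)

C#5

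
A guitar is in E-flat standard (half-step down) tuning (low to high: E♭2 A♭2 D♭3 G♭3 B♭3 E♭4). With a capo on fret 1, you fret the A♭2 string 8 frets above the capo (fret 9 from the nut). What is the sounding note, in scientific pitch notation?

F3

The capo raises the open A♭2 by 1 semitone to A2; fretting 8 more gives A♭2 + 1 + 8 = A♭2 + 9 semitones = F3.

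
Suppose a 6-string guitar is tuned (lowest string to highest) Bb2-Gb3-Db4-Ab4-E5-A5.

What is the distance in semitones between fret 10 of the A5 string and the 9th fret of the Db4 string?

A5 at fret 10 → G6 (MIDI 91); Db4 at fret 9 → Bb4 (MIDI 70).
91 − 70 = 21, so the two pitches are 21 semitones apart, with G6 the higher.

21 semitones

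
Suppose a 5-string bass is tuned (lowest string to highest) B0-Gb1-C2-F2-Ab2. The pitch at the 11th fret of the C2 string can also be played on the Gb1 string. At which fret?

Fret 11 on C2 is MIDI 36 + 11 = 47 (B2). On the Gb1 string (open MIDI 30), that pitch is 47 − 30 = fret 17.

17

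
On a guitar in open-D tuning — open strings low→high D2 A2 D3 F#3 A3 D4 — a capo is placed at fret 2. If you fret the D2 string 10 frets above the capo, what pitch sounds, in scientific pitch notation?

The capo raises the open D2 by 2 semitones to E2; fretting 10 more gives D2 + 2 + 10 = D2 + 12 semitones = D3.

D3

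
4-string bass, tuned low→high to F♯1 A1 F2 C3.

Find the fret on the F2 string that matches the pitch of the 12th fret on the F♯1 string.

1

Fret 12 on F♯1 is MIDI 30 + 12 = 42 (F♯2). On the F2 string (open MIDI 41), that pitch is 42 − 41 = fret 1.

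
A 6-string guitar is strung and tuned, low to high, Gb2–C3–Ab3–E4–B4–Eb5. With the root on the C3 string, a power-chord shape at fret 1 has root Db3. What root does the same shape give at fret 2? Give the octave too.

Moving from fret 1 to fret 2 shifts the root by 1 semitone.
Db3 up 1 semitone is D3.

D3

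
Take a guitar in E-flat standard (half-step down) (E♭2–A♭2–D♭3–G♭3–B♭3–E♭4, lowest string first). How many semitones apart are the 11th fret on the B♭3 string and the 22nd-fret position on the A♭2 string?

3 semitones

B♭3 at fret 11 → A4 (MIDI 69); A♭2 at fret 22 → G♭4 (MIDI 66).
69 − 66 = 3, so the two pitches are 3 semitones apart, with A4 the higher.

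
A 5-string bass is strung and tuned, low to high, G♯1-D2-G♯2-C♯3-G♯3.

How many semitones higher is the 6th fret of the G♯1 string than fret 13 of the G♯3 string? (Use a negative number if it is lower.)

-31 semitones

G♯1 at fret 6 → D2 (MIDI 38); G♯3 at fret 13 → A4 (MIDI 69).
38 − 69 = -31, so the two pitches are 31 semitones apart.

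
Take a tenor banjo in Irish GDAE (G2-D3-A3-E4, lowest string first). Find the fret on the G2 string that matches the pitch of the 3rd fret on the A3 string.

17

Fret 3 on A3 is MIDI 57 + 3 = 60 (C4). On the G2 string (open MIDI 43), that pitch is 60 − 43 = fret 17.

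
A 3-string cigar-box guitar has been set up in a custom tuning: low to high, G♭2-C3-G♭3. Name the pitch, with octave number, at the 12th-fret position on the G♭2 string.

The open G♭2 string plus 12 semitones: Gb–G–Ab–A–…–E–F–Gb.
The walk passes from B into C once, so the octave number goes from 2 to 3.

G♭3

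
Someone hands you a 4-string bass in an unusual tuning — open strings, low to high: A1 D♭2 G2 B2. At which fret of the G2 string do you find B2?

B2 is 4 semitones above the open G2 (G–Ab–A–Bb–B), so it sits at fret 4.

4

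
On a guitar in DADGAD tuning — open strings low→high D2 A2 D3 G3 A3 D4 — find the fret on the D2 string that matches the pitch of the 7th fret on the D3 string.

19

D3 at fret 7 is D3 + 7 semitones = A3.
The open D2 string is 12 semitones below the open D3, so the same pitch on the D2 string lies at fret 7 + 12 = 19.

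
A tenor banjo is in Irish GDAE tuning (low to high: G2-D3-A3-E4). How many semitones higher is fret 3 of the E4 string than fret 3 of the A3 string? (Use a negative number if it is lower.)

7 semitones

E4 at fret 3 → G4 (MIDI 67); A3 at fret 3 → C4 (MIDI 60).
67 − 60 = 7, so the two pitches are 7 semitones apart.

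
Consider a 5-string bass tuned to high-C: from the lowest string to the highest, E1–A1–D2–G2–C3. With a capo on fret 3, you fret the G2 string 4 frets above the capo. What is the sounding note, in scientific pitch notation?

D3

The capo raises the open G2 by 3 semitones to A#2; fretting 4 more gives G2 + 3 + 4 = G2 + 7 semitones = D3.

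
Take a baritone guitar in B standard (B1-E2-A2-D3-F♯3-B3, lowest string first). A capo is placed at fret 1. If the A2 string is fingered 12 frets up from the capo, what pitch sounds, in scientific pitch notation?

A♯3

The capo raises the open A2 by 1 semitone to A♯2; fretting 12 more gives A2 + 1 + 12 = A2 + 13 semitones = A♯3.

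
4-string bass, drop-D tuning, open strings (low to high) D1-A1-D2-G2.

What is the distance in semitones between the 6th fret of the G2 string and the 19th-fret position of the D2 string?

G2 at fret 6 → C#3 (MIDI 49); D2 at fret 19 → A3 (MIDI 57).
49 − 57 = -8, so the two pitches are 8 semitones apart, with A3 the higher.

8 semitones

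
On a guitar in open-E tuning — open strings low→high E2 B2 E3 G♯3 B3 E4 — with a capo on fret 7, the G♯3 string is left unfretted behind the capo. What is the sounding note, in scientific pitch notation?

D♯4

The capo raises the open G♯3 by 7 semitones to D♯4; fretting 0 more gives G♯3 + 7 + 0 = G♯3 + 7 semitones = D♯4.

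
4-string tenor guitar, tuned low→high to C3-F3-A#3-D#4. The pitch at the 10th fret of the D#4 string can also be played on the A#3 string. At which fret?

15

Fret 10 on D#4 is MIDI 63 + 10 = 73 (C#5). On the A#3 string (open MIDI 58), that pitch is 73 − 58 = fret 15.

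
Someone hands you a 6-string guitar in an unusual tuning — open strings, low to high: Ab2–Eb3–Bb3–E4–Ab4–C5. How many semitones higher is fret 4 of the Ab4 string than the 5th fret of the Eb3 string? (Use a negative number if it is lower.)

16 semitones

Ab4 at fret 4 → C5 (MIDI 72); Eb3 at fret 5 → Ab3 (MIDI 56).
72 − 56 = 16, so the two pitches are 16 semitones apart.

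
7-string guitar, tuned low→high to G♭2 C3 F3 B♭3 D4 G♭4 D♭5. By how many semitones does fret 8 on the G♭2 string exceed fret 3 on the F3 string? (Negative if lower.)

G♭2 at fret 8 → D3 (MIDI 50); F3 at fret 3 → A♭3 (MIDI 56).
50 − 56 = -6, so the two pitches are 6 semitones apart.

-6 semitones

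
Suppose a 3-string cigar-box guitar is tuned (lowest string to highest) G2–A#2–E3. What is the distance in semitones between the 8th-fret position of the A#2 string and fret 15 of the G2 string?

4 semitones

A#2 at fret 8 → F#3 (MIDI 54); G2 at fret 15 → A#3 (MIDI 58).
54 − 58 = -4, so the two pitches are 4 semitones apart, with A#3 the higher.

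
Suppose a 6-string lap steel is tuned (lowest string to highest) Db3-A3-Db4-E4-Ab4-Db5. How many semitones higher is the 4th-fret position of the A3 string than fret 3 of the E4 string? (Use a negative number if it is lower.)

-6 semitones

A3 at fret 4 → Db4 (MIDI 61); E4 at fret 3 → G4 (MIDI 67).
61 − 67 = -6, so the two pitches are 6 semitones apart.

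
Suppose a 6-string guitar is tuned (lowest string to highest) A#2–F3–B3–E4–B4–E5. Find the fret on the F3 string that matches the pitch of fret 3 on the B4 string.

21

Fret 3 on B4 is MIDI 71 + 3 = 74 (D5). On the F3 string (open MIDI 53), that pitch is 74 − 53 = fret 21.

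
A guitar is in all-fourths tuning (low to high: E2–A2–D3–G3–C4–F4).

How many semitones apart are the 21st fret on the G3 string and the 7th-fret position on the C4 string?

G3 at fret 21 → E5 (MIDI 76); C4 at fret 7 → G4 (MIDI 67).
76 − 67 = 9, so the two pitches are 9 semitones apart, with E5 the higher.

9 semitones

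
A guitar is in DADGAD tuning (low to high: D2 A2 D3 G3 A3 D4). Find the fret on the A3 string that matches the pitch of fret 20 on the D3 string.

13

D3 at fret 20 is D3 + 20 semitones = A♯4.
The open A3 string is 7 semitones above the open D3, so the same pitch on the A3 string lies at fret 20 − 7 = 13.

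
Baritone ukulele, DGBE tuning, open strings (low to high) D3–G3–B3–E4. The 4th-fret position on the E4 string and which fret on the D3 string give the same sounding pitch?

E4 at fret 4 is E4 + 4 semitones = G♯4.
The open D3 string is 14 semitones below the open E4, so the same pitch on the D3 string lies at fret 4 + 14 = 18.

18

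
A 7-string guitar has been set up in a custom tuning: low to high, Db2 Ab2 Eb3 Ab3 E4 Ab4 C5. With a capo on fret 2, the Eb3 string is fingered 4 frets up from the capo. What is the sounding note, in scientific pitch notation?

The capo raises the open Eb3 by 2 semitones to F3; fretting 4 more gives Eb3 + 2 + 4 = Eb3 + 6 semitones = A3.

A3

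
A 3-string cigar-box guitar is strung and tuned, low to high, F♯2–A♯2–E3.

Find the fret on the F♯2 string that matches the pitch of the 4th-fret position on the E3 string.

Fret 4 on E3 is MIDI 52 + 4 = 56 (G♯3). On the F♯2 string (open MIDI 42), that pitch is 56 − 42 = fret 14.

14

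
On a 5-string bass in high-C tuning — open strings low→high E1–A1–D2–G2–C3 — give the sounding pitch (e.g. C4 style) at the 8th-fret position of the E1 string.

C2

The open E1 string plus 8 semitones: E–F–F#–G–G#–A–A#–B–C.
The walk passes from B into C once, so the octave number goes from 1 to 2.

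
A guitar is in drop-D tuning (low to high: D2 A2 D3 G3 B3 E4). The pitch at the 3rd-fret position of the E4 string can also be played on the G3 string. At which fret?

E4 at fret 3 is E4 + 3 semitones = G4.
The open G3 string is 9 semitones below the open E4, so the same pitch on the G3 string lies at fret 3 + 9 = 12.

12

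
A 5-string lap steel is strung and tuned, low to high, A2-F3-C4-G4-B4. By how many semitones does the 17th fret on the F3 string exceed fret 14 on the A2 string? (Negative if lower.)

F3 at fret 17 → A♯4 (MIDI 70); A2 at fret 14 → B3 (MIDI 59).
70 − 59 = 11, so the two pitches are 11 semitones apart.

11 semitones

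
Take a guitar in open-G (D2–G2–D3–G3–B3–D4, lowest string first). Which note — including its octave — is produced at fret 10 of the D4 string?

C5

The open D4 string plus 10 semitones: D–D#–E–F–…–A#–B–C.
The walk passes from B into C once, so the octave number goes from 4 to 5.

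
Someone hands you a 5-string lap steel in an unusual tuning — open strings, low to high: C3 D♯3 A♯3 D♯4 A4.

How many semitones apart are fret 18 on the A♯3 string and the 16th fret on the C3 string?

12 semitones

A♯3 at fret 18 → E5 (MIDI 76); C3 at fret 16 → E4 (MIDI 64).
76 − 64 = 12, so the two pitches are 12 semitones apart, with E5 the higher.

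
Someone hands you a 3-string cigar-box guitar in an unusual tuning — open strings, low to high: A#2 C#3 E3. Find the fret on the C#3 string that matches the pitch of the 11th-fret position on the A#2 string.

A#2 at fret 11 is A#2 + 11 semitones = A3.
The open C#3 string is 3 semitones above the open A#2, so the same pitch on the C#3 string lies at fret 11 − 3 = 8.

8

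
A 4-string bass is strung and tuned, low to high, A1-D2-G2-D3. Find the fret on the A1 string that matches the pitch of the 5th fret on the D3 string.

Fret 5 on D3 is MIDI 50 + 5 = 55 (G3). On the A1 string (open MIDI 33), that pitch is 55 − 33 = fret 22.

22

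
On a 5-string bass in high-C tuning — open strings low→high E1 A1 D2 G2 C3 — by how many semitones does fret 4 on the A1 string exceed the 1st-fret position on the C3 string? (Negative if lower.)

-12 semitones

A1 at fret 4 → C♯2 (MIDI 37); C3 at fret 1 → C♯3 (MIDI 49).
37 − 49 = -12, so the two pitches are 12 semitones apart.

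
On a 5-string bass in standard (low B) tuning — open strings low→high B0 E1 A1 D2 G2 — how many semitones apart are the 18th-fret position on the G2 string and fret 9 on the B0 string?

G2 at fret 18 → C♯4 (MIDI 61); B0 at fret 9 → G♯1 (MIDI 32).
61 − 32 = 29, so the two pitches are 29 semitones apart, with C♯4 the higher.

29 semitones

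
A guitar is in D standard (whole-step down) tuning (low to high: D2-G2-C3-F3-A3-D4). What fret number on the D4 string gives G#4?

6

G#4 is 6 semitones above the open D4 (D–D#–E–F–F#–G–G#), so it sits at fret 6.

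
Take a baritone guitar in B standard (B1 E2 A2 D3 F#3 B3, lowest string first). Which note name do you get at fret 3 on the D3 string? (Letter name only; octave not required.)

F

Each fret is one semitone, so D3 + 3 = F.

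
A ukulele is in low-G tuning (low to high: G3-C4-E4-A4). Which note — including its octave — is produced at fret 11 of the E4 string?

D#5

The open E4 string plus 11 semitones: E–F–F#–G–…–C#–D–D#.
The walk passes from B into C once, so the octave number goes from 4 to 5.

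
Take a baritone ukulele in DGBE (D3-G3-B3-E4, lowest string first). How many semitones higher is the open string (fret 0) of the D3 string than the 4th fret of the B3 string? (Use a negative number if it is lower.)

D3 at fret 0 → D3 (MIDI 50); B3 at fret 4 → D#4 (MIDI 63).
50 − 63 = -13, so the two pitches are 13 semitones apart.

-13 semitones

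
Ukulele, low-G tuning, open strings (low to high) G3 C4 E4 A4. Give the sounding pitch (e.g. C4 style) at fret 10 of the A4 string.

G5

Each fret is one semitone, so A4 + 10 = G5.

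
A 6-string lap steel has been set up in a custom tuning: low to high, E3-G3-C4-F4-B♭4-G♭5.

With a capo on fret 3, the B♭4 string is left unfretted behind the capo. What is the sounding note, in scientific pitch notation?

The capo raises the open B♭4 by 3 semitones to D♭5; fretting 0 more gives B♭4 + 3 + 0 = B♭4 + 3 semitones = D♭5.

D♭5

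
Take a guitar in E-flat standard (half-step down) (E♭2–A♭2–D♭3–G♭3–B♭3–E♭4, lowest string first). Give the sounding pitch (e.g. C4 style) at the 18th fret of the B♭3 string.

B♭3 is MIDI 58. Adding 18 gives 76, which is E5.

E5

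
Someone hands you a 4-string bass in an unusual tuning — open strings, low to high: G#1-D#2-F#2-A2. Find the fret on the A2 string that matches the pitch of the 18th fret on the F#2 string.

F#2 at fret 18 is F#2 + 18 semitones = C4.
The open A2 string is 3 semitones above the open F#2, so the same pitch on the A2 string lies at fret 18 − 3 = 15.

15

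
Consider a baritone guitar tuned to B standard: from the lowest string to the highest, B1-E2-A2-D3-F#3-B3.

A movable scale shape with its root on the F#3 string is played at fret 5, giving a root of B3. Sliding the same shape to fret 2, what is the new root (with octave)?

G#3

Moving from fret 5 to fret 2 shifts the root by -3 semitones.
B3 down 3 semitones is G#3.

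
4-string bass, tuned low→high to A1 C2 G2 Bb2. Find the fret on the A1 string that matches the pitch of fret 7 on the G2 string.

17

Fret 7 on G2 is MIDI 43 + 7 = 50 (D3). On the A1 string (open MIDI 33), that pitch is 50 − 33 = fret 17.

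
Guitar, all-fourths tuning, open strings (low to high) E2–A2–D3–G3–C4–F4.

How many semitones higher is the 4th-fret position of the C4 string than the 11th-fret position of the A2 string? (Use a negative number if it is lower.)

C4 at fret 4 → E4 (MIDI 64); A2 at fret 11 → G♯3 (MIDI 56).
64 − 56 = 8, so the two pitches are 8 semitones apart.

8 semitones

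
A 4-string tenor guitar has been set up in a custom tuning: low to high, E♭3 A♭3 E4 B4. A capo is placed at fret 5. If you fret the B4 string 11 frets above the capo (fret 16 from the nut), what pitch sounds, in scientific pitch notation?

The capo raises the open B4 by 5 semitones to E5; fretting 11 more gives B4 + 5 + 11 = B4 + 16 semitones = E♭6.

E♭6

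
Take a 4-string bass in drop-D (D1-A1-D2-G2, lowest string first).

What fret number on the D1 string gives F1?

3

F1 is 3 semitones above the open D1 (D–D#–E–F), so it sits at fret 3.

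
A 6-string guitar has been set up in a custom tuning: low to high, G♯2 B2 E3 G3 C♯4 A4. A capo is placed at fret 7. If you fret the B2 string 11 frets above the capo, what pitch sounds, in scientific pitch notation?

F4

The capo raises the open B2 by 7 semitones to F♯3; fretting 11 more gives B2 + 7 + 11 = B2 + 18 semitones = F4.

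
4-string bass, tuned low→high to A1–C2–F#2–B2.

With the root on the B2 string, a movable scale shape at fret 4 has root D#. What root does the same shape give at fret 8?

G

Moving from fret 4 to fret 8 shifts the root by 4 semitones.
D# up 4 semitones is G.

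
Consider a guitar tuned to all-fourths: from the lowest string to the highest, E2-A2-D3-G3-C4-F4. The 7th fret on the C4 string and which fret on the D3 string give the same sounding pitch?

C4 at fret 7 is C4 + 7 semitones = G4.
The open D3 string is 10 semitones below the open C4, so the same pitch on the D3 string lies at fret 7 + 10 = 17.

17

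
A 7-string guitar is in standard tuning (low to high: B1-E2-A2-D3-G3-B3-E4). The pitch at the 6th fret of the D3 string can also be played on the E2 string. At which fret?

Fret 6 on D3 is MIDI 50 + 6 = 56 (G#3). On the E2 string (open MIDI 40), that pitch is 56 − 40 = fret 16.

16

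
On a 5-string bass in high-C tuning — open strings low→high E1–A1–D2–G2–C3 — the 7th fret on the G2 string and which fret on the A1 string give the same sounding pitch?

G2 at fret 7 is G2 + 7 semitones = D3.
The open A1 string is 10 semitones below the open G2, so the same pitch on the A1 string lies at fret 7 + 10 = 17.

17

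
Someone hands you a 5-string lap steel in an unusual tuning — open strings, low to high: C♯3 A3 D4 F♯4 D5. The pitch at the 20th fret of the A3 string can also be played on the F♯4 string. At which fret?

11

Fret 20 on A3 is MIDI 57 + 20 = 77 (F5). On the F♯4 string (open MIDI 66), that pitch is 77 − 66 = fret 11.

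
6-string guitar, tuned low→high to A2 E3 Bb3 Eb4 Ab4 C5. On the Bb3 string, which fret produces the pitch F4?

7

F4 is 7 semitones above the open Bb3 (Bb–B–C–Db–D–Eb–E–F), so it sits at fret 7.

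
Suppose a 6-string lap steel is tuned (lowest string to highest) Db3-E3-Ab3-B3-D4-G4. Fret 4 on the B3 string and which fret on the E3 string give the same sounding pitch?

11

B3 at fret 4 is B3 + 4 semitones = Eb4.
The open E3 string is 7 semitones below the open B3, so the same pitch on the E3 string lies at fret 4 + 7 = 11.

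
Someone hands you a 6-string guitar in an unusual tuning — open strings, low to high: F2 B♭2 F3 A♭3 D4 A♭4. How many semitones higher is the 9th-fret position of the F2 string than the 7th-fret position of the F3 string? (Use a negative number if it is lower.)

F2 at fret 9 → D3 (MIDI 50); F3 at fret 7 → C4 (MIDI 60).
50 − 60 = -10, so the two pitches are 10 semitones apart.

-10 semitones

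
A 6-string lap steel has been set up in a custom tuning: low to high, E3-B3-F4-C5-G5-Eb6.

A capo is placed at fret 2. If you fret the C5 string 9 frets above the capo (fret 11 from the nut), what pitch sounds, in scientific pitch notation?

The capo raises the open C5 by 2 semitones to D5; fretting 9 more gives C5 + 2 + 9 = C5 + 11 semitones = B5.

B5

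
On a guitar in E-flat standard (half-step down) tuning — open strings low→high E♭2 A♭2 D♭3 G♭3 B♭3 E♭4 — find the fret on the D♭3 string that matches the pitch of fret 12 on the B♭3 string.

21

B♭3 at fret 12 is B♭3 + 12 semitones = B♭4.
The open D♭3 string is 9 semitones below the open B♭3, so the same pitch on the D♭3 string lies at fret 12 + 9 = 21.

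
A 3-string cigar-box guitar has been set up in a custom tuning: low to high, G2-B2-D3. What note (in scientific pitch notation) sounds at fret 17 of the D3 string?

D3 is MIDI 50. Adding 17 gives 67, which is G4.

G4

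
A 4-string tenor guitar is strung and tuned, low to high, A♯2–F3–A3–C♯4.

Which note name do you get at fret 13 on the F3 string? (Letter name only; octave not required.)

F♯

The open F3 string plus 13 semitones: F–F#–G–G#–…–E–F–F#.
(Equivalently spelled G♭.)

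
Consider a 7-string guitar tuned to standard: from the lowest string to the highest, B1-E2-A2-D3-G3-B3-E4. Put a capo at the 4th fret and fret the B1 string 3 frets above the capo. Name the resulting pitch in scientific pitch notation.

The capo raises the open B1 by 4 semitones to D♯2; fretting 3 more gives B1 + 4 + 3 = B1 + 7 semitones = F♯2.

F♯2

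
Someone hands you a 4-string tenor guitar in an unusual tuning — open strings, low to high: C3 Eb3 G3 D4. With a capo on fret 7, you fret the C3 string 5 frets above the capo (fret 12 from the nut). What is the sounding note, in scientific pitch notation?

The capo raises the open C3 by 7 semitones to G3; fretting 5 more gives C3 + 7 + 5 = C3 + 12 semitones = C4.

C4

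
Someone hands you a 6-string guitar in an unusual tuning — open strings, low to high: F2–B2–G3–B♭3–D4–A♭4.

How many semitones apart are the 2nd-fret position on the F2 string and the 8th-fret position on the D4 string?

27 semitones

F2 at fret 2 → G2 (MIDI 43); D4 at fret 8 → B♭4 (MIDI 70).
43 − 70 = -27, so the two pitches are 27 semitones apart, with B♭4 the higher.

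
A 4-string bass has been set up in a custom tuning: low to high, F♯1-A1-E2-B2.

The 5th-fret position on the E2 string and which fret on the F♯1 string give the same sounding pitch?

E2 at fret 5 is E2 + 5 semitones = A2.
The open F♯1 string is 10 semitones below the open E2, so the same pitch on the F♯1 string lies at fret 5 + 10 = 15.

15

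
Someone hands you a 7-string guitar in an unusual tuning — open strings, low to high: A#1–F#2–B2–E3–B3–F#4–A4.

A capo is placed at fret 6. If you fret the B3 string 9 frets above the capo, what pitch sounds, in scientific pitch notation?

The capo raises the open B3 by 6 semitones to F4; fretting 9 more gives B3 + 6 + 9 = B3 + 15 semitones = D5.

D5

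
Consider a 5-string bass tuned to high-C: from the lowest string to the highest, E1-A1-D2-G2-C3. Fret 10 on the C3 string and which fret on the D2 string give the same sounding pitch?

20

C3 at fret 10 is C3 + 10 semitones = A#3.
The open D2 string is 10 semitones below the open C3, so the same pitch on the D2 string lies at fret 10 + 10 = 20.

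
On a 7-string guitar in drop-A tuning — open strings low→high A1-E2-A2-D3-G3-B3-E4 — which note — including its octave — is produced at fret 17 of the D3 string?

D3 is MIDI 50. Adding 17 gives 67, which is G4.

G4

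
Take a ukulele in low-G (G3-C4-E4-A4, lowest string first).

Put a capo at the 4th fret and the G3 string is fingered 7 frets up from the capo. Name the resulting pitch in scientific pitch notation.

F#4

The capo raises the open G3 by 4 semitones to B3; fretting 7 more gives G3 + 4 + 7 = G3 + 11 semitones = F#4.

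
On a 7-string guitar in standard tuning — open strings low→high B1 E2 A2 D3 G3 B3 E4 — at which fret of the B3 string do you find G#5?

21

G#5 is 21 semitones above the open B3 (B–C–C#–D–…–F#–G–G#), so it sits at fret 21.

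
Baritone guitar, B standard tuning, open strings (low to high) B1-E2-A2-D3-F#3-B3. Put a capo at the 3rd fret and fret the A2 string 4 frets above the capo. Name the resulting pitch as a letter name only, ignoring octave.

The capo raises the open A2 by 3 semitones to C3; fretting 4 more gives A2 + 3 + 4 = A2 + 7 semitones, landing on E.

E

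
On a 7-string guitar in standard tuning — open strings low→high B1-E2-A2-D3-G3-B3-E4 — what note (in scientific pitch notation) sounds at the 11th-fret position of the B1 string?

A♯2

Each fret is one semitone, so B1 + 11 = A♯2.
(Equivalently spelled B♭2.)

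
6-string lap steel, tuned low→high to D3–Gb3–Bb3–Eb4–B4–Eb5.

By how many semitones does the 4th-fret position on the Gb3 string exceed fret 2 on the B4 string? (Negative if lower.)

-15 semitones

Gb3 at fret 4 → Bb3 (MIDI 58); B4 at fret 2 → Db5 (MIDI 73).
58 − 73 = -15, so the two pitches are 15 semitones apart.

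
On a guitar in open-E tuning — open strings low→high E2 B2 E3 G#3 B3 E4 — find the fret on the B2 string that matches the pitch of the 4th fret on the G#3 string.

G#3 at fret 4 is G#3 + 4 semitones = C4.
The open B2 string is 9 semitones below the open G#3, so the same pitch on the B2 string lies at fret 4 + 9 = 13.

13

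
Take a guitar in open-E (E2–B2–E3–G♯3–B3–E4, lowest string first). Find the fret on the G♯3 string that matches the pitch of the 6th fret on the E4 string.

14

E4 at fret 6 is E4 + 6 semitones = A♯4.
The open G♯3 string is 8 semitones below the open E4, so the same pitch on the G♯3 string lies at fret 6 + 8 = 14.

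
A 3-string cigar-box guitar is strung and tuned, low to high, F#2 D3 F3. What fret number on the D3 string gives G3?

5

G3 is 5 semitones above the open D3 (D–D#–E–F–F#–G), so it sits at fret 5.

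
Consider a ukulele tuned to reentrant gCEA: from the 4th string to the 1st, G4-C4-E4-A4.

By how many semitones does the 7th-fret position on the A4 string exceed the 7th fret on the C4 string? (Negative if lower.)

A4 at fret 7 → E5 (MIDI 76); C4 at fret 7 → G4 (MIDI 67).
76 − 67 = 9, so the two pitches are 9 semitones apart.

9 semitones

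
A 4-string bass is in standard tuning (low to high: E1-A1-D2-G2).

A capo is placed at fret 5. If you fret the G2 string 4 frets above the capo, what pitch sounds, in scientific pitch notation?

E3

The capo raises the open G2 by 5 semitones to C3; fretting 4 more gives G2 + 5 + 4 = G2 + 9 semitones = E3.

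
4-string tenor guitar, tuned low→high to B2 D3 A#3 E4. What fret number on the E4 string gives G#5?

G#5 is 16 semitones above the open E4 (E–F–F#–G–…–F#–G–G#), so it sits at fret 16.

16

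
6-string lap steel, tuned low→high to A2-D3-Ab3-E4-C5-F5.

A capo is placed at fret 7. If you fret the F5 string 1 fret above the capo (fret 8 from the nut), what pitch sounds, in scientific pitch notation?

Db6

The capo raises the open F5 by 7 semitones to C6; fretting 1 more gives F5 + 7 + 1 = F5 + 8 semitones = Db6.
(Also written C#.)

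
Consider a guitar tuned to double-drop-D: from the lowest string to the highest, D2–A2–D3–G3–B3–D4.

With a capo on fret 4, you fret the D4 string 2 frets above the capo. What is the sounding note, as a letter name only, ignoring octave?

The capo raises the open D4 by 4 semitones to F#4; fretting 2 more gives D4 + 4 + 2 = D4 + 6 semitones, landing on G#.
(Also written Ab.)

G#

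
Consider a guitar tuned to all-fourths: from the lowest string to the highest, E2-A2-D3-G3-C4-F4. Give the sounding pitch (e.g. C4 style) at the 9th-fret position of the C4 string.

Each fret is one semitone, so C4 + 9 = A4.

A4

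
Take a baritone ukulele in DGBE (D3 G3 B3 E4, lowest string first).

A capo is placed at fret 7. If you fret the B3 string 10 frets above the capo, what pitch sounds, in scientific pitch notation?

E5

The capo raises the open B3 by 7 semitones to F#4; fretting 10 more gives B3 + 7 + 10 = B3 + 17 semitones = E5.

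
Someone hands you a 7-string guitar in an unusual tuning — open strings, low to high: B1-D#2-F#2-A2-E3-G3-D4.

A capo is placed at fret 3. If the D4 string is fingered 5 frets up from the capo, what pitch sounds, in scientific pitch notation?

A#4

The capo raises the open D4 by 3 semitones to F4; fretting 5 more gives D4 + 3 + 5 = D4 + 8 semitones = A#4.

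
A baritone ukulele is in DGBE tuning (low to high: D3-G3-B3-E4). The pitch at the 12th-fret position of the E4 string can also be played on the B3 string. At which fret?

E4 at fret 12 is E4 + 12 semitones = E5.
The open B3 string is 5 semitones below the open E4, so the same pitch on the B3 string lies at fret 12 + 5 = 17.

17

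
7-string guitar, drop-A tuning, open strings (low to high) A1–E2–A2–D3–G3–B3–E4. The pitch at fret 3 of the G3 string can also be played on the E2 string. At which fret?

Fret 3 on G3 is MIDI 55 + 3 = 58 (A#3). On the E2 string (open MIDI 40), that pitch is 58 − 40 = fret 18.

18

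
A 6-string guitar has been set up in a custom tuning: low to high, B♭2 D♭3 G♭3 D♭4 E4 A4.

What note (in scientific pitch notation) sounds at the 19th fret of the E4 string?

The open E4 string plus 19 semitones: E–F–Gb–G–…–A–Bb–B.
The walk passes from B into C once, so the octave number goes from 4 to 5.

B5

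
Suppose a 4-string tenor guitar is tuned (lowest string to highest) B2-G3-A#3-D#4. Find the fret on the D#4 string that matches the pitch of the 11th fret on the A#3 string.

6

Fret 11 on A#3 is MIDI 58 + 11 = 69 (A4). On the D#4 string (open MIDI 63), that pitch is 69 − 63 = fret 6.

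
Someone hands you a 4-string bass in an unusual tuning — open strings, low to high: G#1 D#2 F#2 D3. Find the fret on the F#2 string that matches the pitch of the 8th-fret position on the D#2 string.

D#2 at fret 8 is D#2 + 8 semitones = B2.
The open F#2 string is 3 semitones above the open D#2, so the same pitch on the F#2 string lies at fret 8 − 3 = 5.

5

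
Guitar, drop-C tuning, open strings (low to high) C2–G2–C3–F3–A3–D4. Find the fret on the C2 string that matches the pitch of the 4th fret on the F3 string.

F3 at fret 4 is F3 + 4 semitones = A3.
The open C2 string is 17 semitones below the open F3, so the same pitch on the C2 string lies at fret 4 + 17 = 21.

21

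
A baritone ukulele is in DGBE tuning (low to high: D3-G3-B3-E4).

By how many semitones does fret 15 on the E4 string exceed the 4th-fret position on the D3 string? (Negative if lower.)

E4 at fret 15 → G5 (MIDI 79); D3 at fret 4 → F#3 (MIDI 54).
79 − 54 = 25, so the two pitches are 25 semitones apart.

25 semitones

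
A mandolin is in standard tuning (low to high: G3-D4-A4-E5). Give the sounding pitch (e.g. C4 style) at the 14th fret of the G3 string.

A4

The open G3 string plus 14 semitones: G–G#–A–A#–…–G–G#–A.
The walk passes from B into C once, so the octave number goes from 3 to 4.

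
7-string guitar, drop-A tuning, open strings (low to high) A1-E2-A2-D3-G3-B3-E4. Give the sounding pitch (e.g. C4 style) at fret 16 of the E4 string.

E4 is MIDI 64. Adding 16 gives 80, which is G#5.

G#5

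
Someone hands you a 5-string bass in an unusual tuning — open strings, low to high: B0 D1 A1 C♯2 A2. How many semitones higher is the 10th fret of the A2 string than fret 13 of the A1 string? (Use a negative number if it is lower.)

9 semitones

A2 at fret 10 → G3 (MIDI 55); A1 at fret 13 → A♯2 (MIDI 46).
55 − 46 = 9, so the two pitches are 9 semitones apart.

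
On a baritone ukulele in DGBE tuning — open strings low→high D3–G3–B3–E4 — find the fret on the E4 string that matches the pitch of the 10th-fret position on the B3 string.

5

Fret 10 on B3 is MIDI 59 + 10 = 69 (A4). On the E4 string (open MIDI 64), that pitch is 69 − 64 = fret 5.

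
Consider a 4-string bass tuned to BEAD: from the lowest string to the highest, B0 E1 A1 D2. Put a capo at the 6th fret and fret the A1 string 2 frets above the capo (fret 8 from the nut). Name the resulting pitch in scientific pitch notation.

F2

The capo raises the open A1 by 6 semitones to D#2; fretting 2 more gives A1 + 6 + 2 = A1 + 8 semitones = F2.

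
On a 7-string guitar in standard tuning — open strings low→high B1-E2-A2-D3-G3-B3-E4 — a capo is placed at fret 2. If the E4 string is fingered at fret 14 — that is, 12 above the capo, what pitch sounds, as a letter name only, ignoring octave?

F#

The capo raises the open E4 by 2 semitones to F#4; fretting 12 more gives E4 + 2 + 12 = E4 + 14 semitones, landing on F#.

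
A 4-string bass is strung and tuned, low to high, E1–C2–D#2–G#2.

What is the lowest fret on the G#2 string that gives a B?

From G#2, count semitones up the chromatic scale until reaching B: G#–A–A#–B — 3 steps.

3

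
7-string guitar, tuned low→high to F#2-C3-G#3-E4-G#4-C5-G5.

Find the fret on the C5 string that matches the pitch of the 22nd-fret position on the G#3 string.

G#3 at fret 22 is G#3 + 22 semitones = F#5.
The open C5 string is 16 semitones above the open G#3, so the same pitch on the C5 string lies at fret 22 − 16 = 6.

6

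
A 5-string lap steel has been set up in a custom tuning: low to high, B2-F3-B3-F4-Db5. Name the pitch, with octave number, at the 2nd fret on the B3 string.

B3 is MIDI 59. Adding 2 gives 61, which is Db4.
(Equivalently spelled C#4.)

Db4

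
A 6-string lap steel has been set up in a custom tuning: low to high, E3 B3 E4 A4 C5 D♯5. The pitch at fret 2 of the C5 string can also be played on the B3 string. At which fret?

Fret 2 on C5 is MIDI 72 + 2 = 74 (D5). On the B3 string (open MIDI 59), that pitch is 74 − 59 = fret 15.

15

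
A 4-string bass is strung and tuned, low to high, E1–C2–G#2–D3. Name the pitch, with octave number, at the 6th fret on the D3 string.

Each fret is one semitone, so D3 + 6 = G#3.
(Equivalently spelled Ab3.)

G#3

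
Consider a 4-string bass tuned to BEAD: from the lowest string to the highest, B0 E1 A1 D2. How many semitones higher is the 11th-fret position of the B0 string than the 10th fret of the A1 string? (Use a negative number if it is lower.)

B0 at fret 11 → A♯1 (MIDI 34); A1 at fret 10 → G2 (MIDI 43).
34 − 43 = -9, so the two pitches are 9 semitones apart.

-9 semitones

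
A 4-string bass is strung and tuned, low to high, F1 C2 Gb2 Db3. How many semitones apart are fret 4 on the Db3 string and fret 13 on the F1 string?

11 semitones

Db3 at fret 4 → F3 (MIDI 53); F1 at fret 13 → Gb2 (MIDI 42).
53 − 42 = 11, so the two pitches are 11 semitones apart, with F3 the higher.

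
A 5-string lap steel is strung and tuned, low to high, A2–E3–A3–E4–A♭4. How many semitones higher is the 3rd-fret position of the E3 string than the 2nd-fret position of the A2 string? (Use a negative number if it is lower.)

E3 at fret 3 → G3 (MIDI 55); A2 at fret 2 → B2 (MIDI 47).
55 − 47 = 8, so the two pitches are 8 semitones apart.

8 semitones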